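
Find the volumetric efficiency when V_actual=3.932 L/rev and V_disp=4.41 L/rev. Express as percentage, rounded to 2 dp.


eta_v = (V_actual / V_disp) * 100
Ratio = 3.932 / 4.41 = 0.8916
eta_v = 0.8916 * 100 = 89.16%


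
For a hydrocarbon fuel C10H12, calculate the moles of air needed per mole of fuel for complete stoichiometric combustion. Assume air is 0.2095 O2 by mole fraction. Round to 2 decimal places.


Balanced combustion: C10H12 + 13 O2 -> 10 CO2 + 6 H2O
O2 needed = C + H/4 = 10 + 12/4 = 13.00 moles
Air moles = O2 / 0.2095 = 13.00 / 0.2095 = 62.05 moles air


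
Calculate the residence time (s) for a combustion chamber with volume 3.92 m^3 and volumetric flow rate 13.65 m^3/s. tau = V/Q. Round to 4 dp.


tau = V / Q_flow
tau = 3.92 / 13.65 = 0.2872 s


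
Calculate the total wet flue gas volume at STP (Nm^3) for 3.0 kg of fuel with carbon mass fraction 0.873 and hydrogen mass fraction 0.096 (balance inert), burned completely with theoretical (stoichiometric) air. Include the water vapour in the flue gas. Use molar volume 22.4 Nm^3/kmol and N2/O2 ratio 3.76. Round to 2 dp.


Per kg fuel: CO2 = (C/12 kmol)*22.4 = (0.873/12)*22.4 = 1.62960 Nm^3
Per kg fuel: H2O = (H/2 kmol)*22.4 = (0.096/2)*22.4 = 1.07520 Nm^3
O2 needed per kg fuel = C/12 + H/4 = 0.873/12 + 0.096/4 = 0.09675000 kmol
Per kg fuel: N2 = O2*3.76*22.4 = 0.09675000*3.76*22.4 = 8.14867 Nm^3
Total per kg = 1.62960 + 1.07520 + 8.14867 = 10.85347 Nm^3
Total = 10.85347 * 3.0 = 32.56 Nm^3


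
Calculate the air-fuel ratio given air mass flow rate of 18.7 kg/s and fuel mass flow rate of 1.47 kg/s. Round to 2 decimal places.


AFR = m_air / m_fuel
AFR = 18.7 / 1.47 = 12.72


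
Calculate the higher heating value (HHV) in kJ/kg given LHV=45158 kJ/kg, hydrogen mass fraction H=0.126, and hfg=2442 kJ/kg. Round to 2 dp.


HHV = LHV + hfg * 9 * H
Water addition = 2442 * 9 * 0.126 = 2769.228 kJ/kg
HHV = 45158 + 2769.228 = 47927.23 kJ/kg


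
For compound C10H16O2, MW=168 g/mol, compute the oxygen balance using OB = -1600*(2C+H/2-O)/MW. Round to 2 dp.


OB = -1600 * (2C + H/2 - O) / MW
Inner = 2*10 + 16/2 - 2 = 26.00
OB = -1600 * 26.00 / 168 = -247.62%


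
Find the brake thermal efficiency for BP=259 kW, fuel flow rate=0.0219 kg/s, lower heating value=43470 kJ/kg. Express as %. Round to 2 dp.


eta_BTE = (BP / (mf * LHV)) * 100
Denominator = 0.0219 * 43470 = 951.9930 kW
eta_BTE = (259 / 951.9930) * 100 = 27.21%


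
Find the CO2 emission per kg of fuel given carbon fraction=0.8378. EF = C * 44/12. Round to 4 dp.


EF = C_frac * (M_CO2 / M_C)
EF = 0.8378 * (44/12)
EF = 0.8378 * 3.666667 = 3.0719 kg_CO2/kg_fuel


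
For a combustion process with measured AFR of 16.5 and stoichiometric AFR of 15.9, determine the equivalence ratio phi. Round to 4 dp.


phi = AFR_stoich / AFR_actual
phi = 15.9 / 16.5 = 0.9636


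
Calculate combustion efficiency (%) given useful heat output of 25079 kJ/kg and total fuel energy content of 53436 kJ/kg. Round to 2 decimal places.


Efficiency = (Q_useful / Q_fuel) * 100
Efficiency = (25079 / 53436) * 100
Efficiency = 0.4693 * 100 = 46.93%


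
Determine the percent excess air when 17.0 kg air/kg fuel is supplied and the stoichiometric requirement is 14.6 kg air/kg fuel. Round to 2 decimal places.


Excess air = actual - stoichiometric = 17.0 - 14.6 = 2.40 kg/kg fuel
Excess air % = (excess / stoich) * 100 = (2.40 / 14.6) * 100 = 16.44%


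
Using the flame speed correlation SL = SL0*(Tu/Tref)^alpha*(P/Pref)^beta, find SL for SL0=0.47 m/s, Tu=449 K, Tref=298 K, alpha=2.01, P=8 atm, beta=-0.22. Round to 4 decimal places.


SL = SL0 * (Tu/Tref)^alpha * (P/Pref)^beta
T ratio = 449/298 = 1.50671141
(T ratio)^alpha = 1.50671141^2.01 = 2.279505
(P/Pref)^beta = 8^(-0.22) = 0.632878
SL = 0.47 * 2.279505 * 0.632878 = 0.6780 m/s


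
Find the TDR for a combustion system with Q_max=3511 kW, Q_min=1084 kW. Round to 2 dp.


TDR = Q_max / Q_min
TDR = 3511 / 1084 = 3.24


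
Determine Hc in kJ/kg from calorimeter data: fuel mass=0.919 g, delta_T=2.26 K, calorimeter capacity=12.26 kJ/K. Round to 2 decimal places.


Hc = C_cal * delta_T / m_fuel
Q_released = 12.26 * 2.26 = 27.7076 kJ
m_fuel = 0.919 g = 0.919/1000 kg = 0.000919 kg
Hc = 27.7076 / 0.000919 = 30149.73 kJ/kg


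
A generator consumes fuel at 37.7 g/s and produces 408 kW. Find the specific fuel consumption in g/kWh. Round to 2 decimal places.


SFC = (mf / BP) * 3600
Rate = 37.7 / 408 = 0.092402 g/(s*kW)
SFC = 0.092402 * 3600 = 332.65 g/kWh


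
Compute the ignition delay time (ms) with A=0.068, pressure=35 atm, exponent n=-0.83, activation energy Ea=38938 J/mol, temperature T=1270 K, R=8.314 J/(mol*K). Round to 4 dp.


tau = A * P^n * exp(Ea/(R*T))
P^n = 35^(-0.83) = 0.05229059
Ea/(R*T) = 38938/(8.314*1270) = 3.687737
exp(Ea/(R*T)) = 39.954314
tau = 0.068 * 0.05229059 * 39.954314 = 0.1421 ms


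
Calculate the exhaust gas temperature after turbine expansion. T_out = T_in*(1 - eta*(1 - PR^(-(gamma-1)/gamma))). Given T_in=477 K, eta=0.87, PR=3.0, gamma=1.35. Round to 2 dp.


T_out = T_in * (1 - eta * (1 - PR^(-(gamma-1)/gamma)))
Exponent = -(1.35-1)/1.35 = -0.25925926
PR^exp = 3.0^(-0.25925926) = 0.75214556
Factor = 1 - 0.87*(1 - 0.75214556) = 0.78436664
T_out = 477 * 0.78436664 = 374.14 K


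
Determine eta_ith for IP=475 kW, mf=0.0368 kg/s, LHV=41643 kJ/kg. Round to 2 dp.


eta_ith = (IP / (mf * LHV)) * 100
Denominator = 0.0368 * 41643 = 1532.4624 kW
eta_ith = (475 / 1532.4624) * 100 = 31.00%


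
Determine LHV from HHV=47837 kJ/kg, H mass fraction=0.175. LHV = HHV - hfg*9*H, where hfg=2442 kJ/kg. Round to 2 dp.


LHV = HHV - hfg * 9 * H
Water correction = 2442 * 9 * 0.175 = 3846.150 kJ/kg
LHV = 47837 - 3846.150 = 43990.85 kJ/kg


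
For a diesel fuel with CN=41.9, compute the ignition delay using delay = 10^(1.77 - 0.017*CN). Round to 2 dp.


delay = 10^(1.77 - 0.017*CN)
Exponent = 1.77 - 0.017*41.9 = 1.0577
delay = 10^1.0577 = 11.42 ms


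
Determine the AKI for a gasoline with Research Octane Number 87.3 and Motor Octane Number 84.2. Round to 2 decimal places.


AKI = (RON + MON) / 2
AKI = (87.3 + 84.2) / 2
AKI = 171.5 / 2 = 85.75


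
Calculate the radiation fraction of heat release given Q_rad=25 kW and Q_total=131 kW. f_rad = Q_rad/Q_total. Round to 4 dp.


f_rad = Q_rad / Q_total
f_rad = 25 / 131 = 0.1908


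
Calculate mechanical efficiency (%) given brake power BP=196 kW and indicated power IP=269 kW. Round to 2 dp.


eta_mech = (BP / IP) * 100
Ratio = 196 / 269 = 0.7286
eta_mech = 0.7286 * 100 = 72.86%


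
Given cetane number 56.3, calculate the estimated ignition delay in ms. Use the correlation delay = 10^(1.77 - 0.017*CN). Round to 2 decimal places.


delay = 10^(1.77 - 0.017*CN)
Exponent = 1.77 - 0.017*56.3 = 0.8129
delay = 10^0.8129 = 6.50 ms


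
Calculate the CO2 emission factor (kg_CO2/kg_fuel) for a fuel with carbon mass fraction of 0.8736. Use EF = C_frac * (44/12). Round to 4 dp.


EF = C_frac * (M_CO2 / M_C)
EF = 0.8736 * (44/12)
EF = 0.8736 * 3.666667 = 3.2032 kg_CO2/kg_fuel


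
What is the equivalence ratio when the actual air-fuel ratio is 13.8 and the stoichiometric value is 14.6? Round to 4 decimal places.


phi = AFR_stoich / AFR_actual
phi = 14.6 / 13.8 = 1.0580


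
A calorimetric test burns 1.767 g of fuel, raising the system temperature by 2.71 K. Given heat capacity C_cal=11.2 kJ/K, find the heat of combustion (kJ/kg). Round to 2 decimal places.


Hc = C_cal * delta_T / m_fuel
Q_released = 11.2 * 2.71 = 30.3520 kJ
m_fuel = 1.767 g = 1.767/1000 kg = 0.001767 kg
Hc = 30.3520 / 0.001767 = 17177.14 kJ/kg


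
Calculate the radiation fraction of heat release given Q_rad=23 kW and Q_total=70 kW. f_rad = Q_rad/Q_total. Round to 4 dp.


f_rad = Q_rad / Q_total
f_rad = 23 / 70 = 0.3286


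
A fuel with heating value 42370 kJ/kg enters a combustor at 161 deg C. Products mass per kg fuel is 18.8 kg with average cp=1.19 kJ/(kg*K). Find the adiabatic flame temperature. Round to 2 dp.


T_ad = T_in + Hc / (m_p * cp)
Denominator = 18.8 * 1.19 = 22.3720
Temperature rise = 42370 / 22.3720 = 1893.89 K
T_ad = 161 + 1893.89 = 2054.89 deg C


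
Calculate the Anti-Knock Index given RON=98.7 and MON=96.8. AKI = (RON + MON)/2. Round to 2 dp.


AKI = (RON + MON) / 2
AKI = (98.7 + 96.8) / 2
AKI = 195.5 / 2 = 97.75


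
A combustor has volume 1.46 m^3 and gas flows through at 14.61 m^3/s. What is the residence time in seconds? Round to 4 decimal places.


tau = V / Q_flow
tau = 1.46 / 14.61 = 0.0999 s


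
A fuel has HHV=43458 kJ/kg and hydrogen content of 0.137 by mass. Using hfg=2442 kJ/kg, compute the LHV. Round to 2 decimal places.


LHV = HHV - hfg * 9 * H
Water correction = 2442 * 9 * 0.137 = 3010.986 kJ/kg
LHV = 43458 - 3010.986 = 40447.01 kJ/kg


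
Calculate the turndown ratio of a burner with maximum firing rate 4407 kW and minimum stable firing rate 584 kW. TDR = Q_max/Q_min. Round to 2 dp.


TDR = Q_max / Q_min
TDR = 4407 / 584 = 7.55


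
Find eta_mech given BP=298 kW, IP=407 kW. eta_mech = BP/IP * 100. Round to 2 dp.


eta_mech = (BP / IP) * 100
Ratio = 298 / 407 = 0.7322
eta_mech = 0.7322 * 100 = 73.22%


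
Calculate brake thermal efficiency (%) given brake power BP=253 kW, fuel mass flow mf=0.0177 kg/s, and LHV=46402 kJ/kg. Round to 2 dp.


eta_BTE = (BP / (mf * LHV)) * 100
Denominator = 0.0177 * 46402 = 821.3154 kW
eta_BTE = (253 / 821.3154) * 100 = 30.80%


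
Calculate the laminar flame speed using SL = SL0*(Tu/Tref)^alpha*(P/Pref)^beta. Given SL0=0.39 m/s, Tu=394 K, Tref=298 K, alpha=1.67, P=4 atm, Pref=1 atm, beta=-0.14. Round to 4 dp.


SL = SL0 * (Tu/Tref)^alpha * (P/Pref)^beta
T ratio = 394/298 = 1.32214765
(T ratio)^alpha = 1.32214765^1.67 = 1.594181
(P/Pref)^beta = 4^(-0.14) = 0.823591
SL = 0.39 * 1.594181 * 0.823591 = 0.5121 m/s


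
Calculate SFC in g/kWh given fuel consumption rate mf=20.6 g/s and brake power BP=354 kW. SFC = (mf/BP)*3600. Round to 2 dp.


SFC = (mf / BP) * 3600
Rate = 20.6 / 354 = 0.058192 g/(s*kW)
SFC = 0.058192 * 3600 = 209.49 g/kWh


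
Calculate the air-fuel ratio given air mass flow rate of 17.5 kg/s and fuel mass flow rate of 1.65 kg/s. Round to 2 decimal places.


AFR = m_air / m_fuel
AFR = 17.5 / 1.65 = 10.61


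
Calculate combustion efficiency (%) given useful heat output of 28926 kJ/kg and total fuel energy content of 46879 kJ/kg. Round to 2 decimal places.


Efficiency = (Q_useful / Q_fuel) * 100
Efficiency = (28926 / 46879) * 100
Efficiency = 0.6170 * 100 = 61.70%


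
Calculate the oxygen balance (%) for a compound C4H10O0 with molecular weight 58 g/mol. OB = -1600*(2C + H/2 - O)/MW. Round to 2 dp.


OB = -1600 * (2C + H/2 - O) / MW
Inner = 2*4 + 10/2 - 0 = 13.00
OB = -1600 * 13.00 / 58 = -358.62%


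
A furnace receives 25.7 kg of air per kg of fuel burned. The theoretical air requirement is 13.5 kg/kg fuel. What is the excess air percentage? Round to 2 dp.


Excess air = actual - stoichiometric = 25.7 - 13.5 = 12.20 kg/kg fuel
Excess air % = (excess / stoich) * 100 = (12.20 / 13.5) * 100 = 90.37%


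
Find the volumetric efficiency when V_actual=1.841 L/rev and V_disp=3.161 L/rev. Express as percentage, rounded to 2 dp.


eta_v = (V_actual / V_disp) * 100
Ratio = 1.841 / 3.161 = 0.5824
eta_v = 0.5824 * 100 = 58.24%


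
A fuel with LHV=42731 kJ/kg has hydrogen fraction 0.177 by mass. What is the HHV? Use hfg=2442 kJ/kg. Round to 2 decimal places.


HHV = LHV + hfg * 9 * H
Water addition = 2442 * 9 * 0.177 = 3890.106 kJ/kg
HHV = 42731 + 3890.106 = 46621.11 kJ/kg


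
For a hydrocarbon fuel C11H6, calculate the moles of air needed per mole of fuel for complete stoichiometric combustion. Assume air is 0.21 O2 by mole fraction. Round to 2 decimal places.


Balanced combustion: C11H6 + 12.5 O2 -> 11 CO2 + 3 H2O
O2 needed = C + H/4 = 11 + 6/4 = 12.50 moles
Air moles = O2 / 0.21 = 12.50 / 0.21 = 59.52 moles air


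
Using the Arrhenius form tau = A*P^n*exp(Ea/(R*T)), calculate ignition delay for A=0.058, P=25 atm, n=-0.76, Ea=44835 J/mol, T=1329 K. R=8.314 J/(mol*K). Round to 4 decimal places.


tau = A * P^n * exp(Ea/(R*T))
P^n = 25^(-0.76) = 0.08660951
Ea/(R*T) = 44835/(8.314*1329) = 4.057721
exp(Ea/(R*T)) = 57.842333
tau = 0.058 * 0.08660951 * 57.842333 = 0.2906 ms


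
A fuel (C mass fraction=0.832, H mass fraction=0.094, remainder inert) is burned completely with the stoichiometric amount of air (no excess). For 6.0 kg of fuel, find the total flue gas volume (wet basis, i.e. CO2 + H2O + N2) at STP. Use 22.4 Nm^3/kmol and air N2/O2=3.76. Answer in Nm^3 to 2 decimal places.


Per kg fuel: CO2 = (C/12 kmol)*22.4 = (0.832/12)*22.4 = 1.55307 Nm^3
Per kg fuel: H2O = (H/2 kmol)*22.4 = (0.094/2)*22.4 = 1.05280 Nm^3
O2 needed per kg fuel = C/12 + H/4 = 0.832/12 + 0.094/4 = 0.09283333 kmol
Per kg fuel: N2 = O2*3.76*22.4 = 0.09283333*3.76*22.4 = 7.81879 Nm^3
Total per kg = 1.55307 + 1.05280 + 7.81879 = 10.42466 Nm^3
Total = 10.42466 * 6.0 = 62.55 Nm^3


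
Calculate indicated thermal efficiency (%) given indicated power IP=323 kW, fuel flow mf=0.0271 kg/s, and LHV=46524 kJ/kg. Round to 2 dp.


eta_ith = (IP / (mf * LHV)) * 100
Denominator = 0.0271 * 46524 = 1260.8004 kW
eta_ith = (323 / 1260.8004) * 100 = 25.62%


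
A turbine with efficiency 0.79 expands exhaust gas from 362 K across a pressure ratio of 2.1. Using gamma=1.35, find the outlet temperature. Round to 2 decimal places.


T_out = T_in * (1 - eta * (1 - PR^(-(gamma-1)/gamma)))
Exponent = -(1.35-1)/1.35 = -0.25925926
PR^exp = 2.1^(-0.25925926) = 0.82501466
Factor = 1 - 0.79*(1 - 0.82501466) = 0.86176158
T_out = 362 * 0.86176158 = 311.96 K


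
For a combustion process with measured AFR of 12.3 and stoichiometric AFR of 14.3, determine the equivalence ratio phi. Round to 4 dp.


phi = AFR_stoich / AFR_actual
phi = 14.3 / 12.3 = 1.1626


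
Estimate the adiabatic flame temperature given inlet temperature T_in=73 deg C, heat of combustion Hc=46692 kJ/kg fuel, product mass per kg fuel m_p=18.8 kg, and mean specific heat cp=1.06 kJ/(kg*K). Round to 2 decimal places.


T_ad = T_in + Hc / (m_p * cp)
Denominator = 18.8 * 1.06 = 19.9280
Temperature rise = 46692 / 19.9280 = 2343.03 K
T_ad = 73 + 2343.03 = 2416.03 deg C


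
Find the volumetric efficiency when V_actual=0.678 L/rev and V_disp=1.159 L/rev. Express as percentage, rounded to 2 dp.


eta_v = (V_actual / V_disp) * 100
Ratio = 0.678 / 1.159 = 0.5850
eta_v = 0.5850 * 100 = 58.50%


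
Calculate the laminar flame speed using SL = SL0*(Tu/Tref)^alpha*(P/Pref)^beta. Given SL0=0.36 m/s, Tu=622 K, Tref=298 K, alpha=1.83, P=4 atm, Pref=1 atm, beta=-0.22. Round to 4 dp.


SL = SL0 * (Tu/Tref)^alpha * (P/Pref)^beta
T ratio = 622/298 = 2.08724832
(T ratio)^alpha = 2.08724832^1.83 = 3.844330
(P/Pref)^beta = 4^(-0.22) = 0.737135
SL = 0.36 * 3.844330 * 0.737135 = 1.0202 m/s


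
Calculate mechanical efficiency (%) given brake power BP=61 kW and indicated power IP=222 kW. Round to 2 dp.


eta_mech = (BP / IP) * 100
Ratio = 61 / 222 = 0.2748
eta_mech = 0.2748 * 100 = 27.48%


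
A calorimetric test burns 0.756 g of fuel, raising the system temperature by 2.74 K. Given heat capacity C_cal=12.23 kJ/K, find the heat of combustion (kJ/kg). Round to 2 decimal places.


Hc = C_cal * delta_T / m_fuel
Q_released = 12.23 * 2.74 = 33.5102 kJ
m_fuel = 0.756 g = 0.756/1000 kg = 0.000756 kg
Hc = 33.5102 / 0.000756 = 44325.66 kJ/kg


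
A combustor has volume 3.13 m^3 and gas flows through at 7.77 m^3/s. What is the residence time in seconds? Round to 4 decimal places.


tau = V / Q_flow
tau = 3.13 / 7.77 = 0.4028 s


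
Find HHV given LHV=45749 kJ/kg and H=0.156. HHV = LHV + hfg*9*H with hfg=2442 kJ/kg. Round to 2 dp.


HHV = LHV + hfg * 9 * H
Water addition = 2442 * 9 * 0.156 = 3428.568 kJ/kg
HHV = 45749 + 3428.568 = 49177.57 kJ/kg


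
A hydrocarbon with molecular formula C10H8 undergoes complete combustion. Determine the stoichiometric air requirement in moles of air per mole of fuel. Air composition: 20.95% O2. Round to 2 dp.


Balanced combustion: C10H8 + 12 O2 -> 10 CO2 + 4 H2O
O2 needed = C + H/4 = 10 + 8/4 = 12.00 moles
Air moles = O2 / 0.2095 = 12.00 / 0.2095 = 57.28 moles air


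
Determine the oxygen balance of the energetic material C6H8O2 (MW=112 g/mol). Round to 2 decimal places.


OB = -1600 * (2C + H/2 - O) / MW
Inner = 2*6 + 8/2 - 2 = 14.00
OB = -1600 * 14.00 / 112 = -200.00%


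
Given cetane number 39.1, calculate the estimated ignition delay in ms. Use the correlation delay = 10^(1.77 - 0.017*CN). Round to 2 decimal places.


delay = 10^(1.77 - 0.017*CN)
Exponent = 1.77 - 0.017*39.1 = 1.1053
delay = 10^1.1053 = 12.74 ms


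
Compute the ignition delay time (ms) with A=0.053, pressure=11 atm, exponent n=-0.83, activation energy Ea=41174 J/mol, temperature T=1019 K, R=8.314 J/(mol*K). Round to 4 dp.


tau = A * P^n * exp(Ea/(R*T))
P^n = 11^(-0.83) = 0.13666084
Ea/(R*T) = 41174/(8.314*1019) = 4.860029
exp(Ea/(R*T)) = 129.027937
tau = 0.053 * 0.13666084 * 129.027937 = 0.9346 ms


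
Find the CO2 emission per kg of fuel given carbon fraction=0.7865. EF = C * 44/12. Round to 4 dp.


EF = C_frac * (M_CO2 / M_C)
EF = 0.7865 * (44/12)
EF = 0.7865 * 3.666667 = 2.8838 kg_CO2/kg_fuel


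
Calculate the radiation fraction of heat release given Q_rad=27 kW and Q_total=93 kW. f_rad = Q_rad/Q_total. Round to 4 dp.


f_rad = Q_rad / Q_total
f_rad = 27 / 93 = 0.2903


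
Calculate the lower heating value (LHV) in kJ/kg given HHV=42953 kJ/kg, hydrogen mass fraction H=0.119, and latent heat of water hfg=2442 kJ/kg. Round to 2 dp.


LHV = HHV - hfg * 9 * H
Water correction = 2442 * 9 * 0.119 = 2615.382 kJ/kg
LHV = 42953 - 2615.382 = 40337.62 kJ/kg


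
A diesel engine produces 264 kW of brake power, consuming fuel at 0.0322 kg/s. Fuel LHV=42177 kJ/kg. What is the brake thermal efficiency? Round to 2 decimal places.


eta_BTE = (BP / (mf * LHV)) * 100
Denominator = 0.0322 * 42177 = 1358.0994 kW
eta_BTE = (264 / 1358.0994) * 100 = 19.44%


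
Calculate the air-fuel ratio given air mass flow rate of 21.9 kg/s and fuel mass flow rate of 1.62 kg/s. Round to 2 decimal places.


AFR = m_air / m_fuel
AFR = 21.9 / 1.62 = 13.52


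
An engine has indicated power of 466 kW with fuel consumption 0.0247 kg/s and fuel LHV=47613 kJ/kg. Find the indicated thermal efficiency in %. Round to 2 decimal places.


eta_ith = (IP / (mf * LHV)) * 100
Denominator = 0.0247 * 47613 = 1176.0411 kW
eta_ith = (466 / 1176.0411) * 100 = 39.62%


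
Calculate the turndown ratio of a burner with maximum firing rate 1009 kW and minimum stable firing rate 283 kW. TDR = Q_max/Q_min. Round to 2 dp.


TDR = Q_max / Q_min
TDR = 1009 / 283 = 3.57


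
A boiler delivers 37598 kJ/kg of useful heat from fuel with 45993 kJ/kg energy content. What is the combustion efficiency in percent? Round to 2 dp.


Efficiency = (Q_useful / Q_fuel) * 100
Efficiency = (37598 / 45993) * 100
Efficiency = 0.8175 * 100 = 81.75%


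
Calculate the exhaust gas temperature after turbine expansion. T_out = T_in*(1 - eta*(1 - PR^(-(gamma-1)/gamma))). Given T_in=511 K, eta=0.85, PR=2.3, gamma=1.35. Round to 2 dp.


T_out = T_in * (1 - eta * (1 - PR^(-(gamma-1)/gamma)))
Exponent = -(1.35-1)/1.35 = -0.25925926
PR^exp = 2.3^(-0.25925926) = 0.80578413
Factor = 1 - 0.85*(1 - 0.80578413) = 0.83491651
T_out = 511 * 0.83491651 = 426.64 K


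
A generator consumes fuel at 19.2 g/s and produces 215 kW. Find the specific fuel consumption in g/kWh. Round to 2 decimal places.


SFC = (mf / BP) * 3600
Rate = 19.2 / 215 = 0.089302 g/(s*kW)
SFC = 0.089302 * 3600 = 321.49 g/kWh


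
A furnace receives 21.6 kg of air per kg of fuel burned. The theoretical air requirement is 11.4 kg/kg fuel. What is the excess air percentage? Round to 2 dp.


Excess air = actual - stoichiometric = 21.6 - 11.4 = 10.20 kg/kg fuel
Excess air % = (excess / stoich) * 100 = (10.20 / 11.4) * 100 = 89.47%


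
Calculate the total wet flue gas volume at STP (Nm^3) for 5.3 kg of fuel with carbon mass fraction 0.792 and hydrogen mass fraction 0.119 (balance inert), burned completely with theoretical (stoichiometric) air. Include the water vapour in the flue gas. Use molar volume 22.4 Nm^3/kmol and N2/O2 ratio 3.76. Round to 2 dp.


Per kg fuel: CO2 = (C/12 kmol)*22.4 = (0.792/12)*22.4 = 1.47840 Nm^3
Per kg fuel: H2O = (H/2 kmol)*22.4 = (0.119/2)*22.4 = 1.33280 Nm^3
O2 needed per kg fuel = C/12 + H/4 = 0.792/12 + 0.119/4 = 0.09575000 kmol
Per kg fuel: N2 = O2*3.76*22.4 = 0.09575000*3.76*22.4 = 8.06445 Nm^3
Total per kg = 1.47840 + 1.33280 + 8.06445 = 10.87565 Nm^3
Total = 10.87565 * 5.3 = 57.64 Nm^3


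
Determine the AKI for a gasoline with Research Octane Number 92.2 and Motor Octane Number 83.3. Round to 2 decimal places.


AKI = (RON + MON) / 2
AKI = (92.2 + 83.3) / 2
AKI = 175.5 / 2 = 87.75


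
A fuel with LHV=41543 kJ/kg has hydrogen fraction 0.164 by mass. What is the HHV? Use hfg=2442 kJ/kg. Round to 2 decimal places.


HHV = LHV + hfg * 9 * H
Water addition = 2442 * 9 * 0.164 = 3604.392 kJ/kg
HHV = 41543 + 3604.392 = 45147.39 kJ/kg


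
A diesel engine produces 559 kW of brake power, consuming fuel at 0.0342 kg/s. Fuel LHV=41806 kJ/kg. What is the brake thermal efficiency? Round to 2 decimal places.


eta_BTE = (BP / (mf * LHV)) * 100
Denominator = 0.0342 * 41806 = 1429.7652 kW
eta_BTE = (559 / 1429.7652) * 100 = 39.10%


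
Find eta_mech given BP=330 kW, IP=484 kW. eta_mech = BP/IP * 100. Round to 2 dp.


eta_mech = (BP / IP) * 100
Ratio = 330 / 484 = 0.6818
eta_mech = 0.6818 * 100 = 68.18%


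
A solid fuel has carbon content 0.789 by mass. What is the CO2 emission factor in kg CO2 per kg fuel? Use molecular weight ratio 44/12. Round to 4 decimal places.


EF = C_frac * (M_CO2 / M_C)
EF = 0.789 * (44/12)
EF = 0.789 * 3.666667 = 2.8930 kg_CO2/kg_fuel


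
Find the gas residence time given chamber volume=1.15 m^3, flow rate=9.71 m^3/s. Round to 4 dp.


tau = V / Q_flow
tau = 1.15 / 9.71 = 0.1184 s


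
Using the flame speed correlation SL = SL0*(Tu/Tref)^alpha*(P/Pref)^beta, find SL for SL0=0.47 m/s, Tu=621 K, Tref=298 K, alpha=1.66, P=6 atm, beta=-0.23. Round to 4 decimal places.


SL = SL0 * (Tu/Tref)^alpha * (P/Pref)^beta
T ratio = 621/298 = 2.08389262
(T ratio)^alpha = 2.08389262^1.66 = 3.383242
(P/Pref)^beta = 6^(-0.23) = 0.662255
SL = 0.47 * 3.383242 * 0.662255 = 1.0531 m/s


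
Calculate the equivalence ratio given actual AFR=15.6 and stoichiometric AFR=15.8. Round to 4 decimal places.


phi = AFR_stoich / AFR_actual
phi = 15.8 / 15.6 = 1.0128


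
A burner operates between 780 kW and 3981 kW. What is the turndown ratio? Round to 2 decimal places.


TDR = Q_max / Q_min
TDR = 3981 / 780 = 5.10


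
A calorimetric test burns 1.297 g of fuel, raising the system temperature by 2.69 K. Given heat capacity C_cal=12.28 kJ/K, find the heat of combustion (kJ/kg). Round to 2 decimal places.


Hc = C_cal * delta_T / m_fuel
Q_released = 12.28 * 2.69 = 33.0332 kJ
m_fuel = 1.297 g = 1.297/1000 kg = 0.001297 kg
Hc = 33.0332 / 0.001297 = 25468.93 kJ/kg


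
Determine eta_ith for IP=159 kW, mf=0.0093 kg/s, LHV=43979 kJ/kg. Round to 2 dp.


eta_ith = (IP / (mf * LHV)) * 100
Denominator = 0.0093 * 43979 = 409.0047 kW
eta_ith = (159 / 409.0047) * 100 = 38.87%


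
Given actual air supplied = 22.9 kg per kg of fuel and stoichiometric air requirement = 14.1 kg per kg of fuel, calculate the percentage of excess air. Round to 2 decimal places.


Excess air = actual - stoichiometric = 22.9 - 14.1 = 8.80 kg/kg fuel
Excess air % = (excess / stoich) * 100 = (8.80 / 14.1) * 100 = 62.41%


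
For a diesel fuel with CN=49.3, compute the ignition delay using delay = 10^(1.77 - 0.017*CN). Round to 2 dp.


delay = 10^(1.77 - 0.017*CN)
Exponent = 1.77 - 0.017*49.3 = 0.9319
delay = 10^0.9319 = 8.55 ms


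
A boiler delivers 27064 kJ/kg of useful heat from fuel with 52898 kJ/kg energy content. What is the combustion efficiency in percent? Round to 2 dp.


Efficiency = (Q_useful / Q_fuel) * 100
Efficiency = (27064 / 52898) * 100
Efficiency = 0.5116 * 100 = 51.16%


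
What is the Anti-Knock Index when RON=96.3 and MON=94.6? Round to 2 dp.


AKI = (RON + MON) / 2
AKI = (96.3 + 94.6) / 2
AKI = 190.9 / 2 = 95.45


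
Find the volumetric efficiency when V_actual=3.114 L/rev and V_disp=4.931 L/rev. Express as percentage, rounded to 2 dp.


eta_v = (V_actual / V_disp) * 100
Ratio = 3.114 / 4.931 = 0.6315
eta_v = 0.6315 * 100 = 63.15%


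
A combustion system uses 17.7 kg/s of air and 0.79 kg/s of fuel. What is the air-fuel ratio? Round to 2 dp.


AFR = m_air / m_fuel
AFR = 17.7 / 0.79 = 22.41


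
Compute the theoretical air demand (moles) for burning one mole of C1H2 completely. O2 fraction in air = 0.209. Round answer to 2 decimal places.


Balanced combustion: C1H2 + 1.5 O2 -> 1 CO2 + 1 H2O
O2 needed = C + H/4 = 1 + 2/4 = 1.50 moles
Air moles = O2 / 0.209 = 1.50 / 0.209 = 7.18 moles air


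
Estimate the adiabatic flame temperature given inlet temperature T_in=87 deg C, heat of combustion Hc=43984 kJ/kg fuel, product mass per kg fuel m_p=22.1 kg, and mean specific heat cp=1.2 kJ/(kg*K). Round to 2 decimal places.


T_ad = T_in + Hc / (m_p * cp)
Denominator = 22.1 * 1.2 = 26.5200
Temperature rise = 43984 / 26.5200 = 1658.52 K
T_ad = 87 + 1658.52 = 1745.52 deg C


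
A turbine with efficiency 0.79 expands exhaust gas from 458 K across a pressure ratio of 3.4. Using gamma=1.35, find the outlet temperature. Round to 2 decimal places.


T_out = T_in * (1 - eta * (1 - PR^(-(gamma-1)/gamma)))
Exponent = -(1.35-1)/1.35 = -0.25925926
PR^exp = 3.4^(-0.25925926) = 0.72813041
Factor = 1 - 0.79*(1 - 0.72813041) = 0.78522302
T_out = 458 * 0.78522302 = 359.63 K


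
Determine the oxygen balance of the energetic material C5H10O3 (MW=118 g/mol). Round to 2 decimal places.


OB = -1600 * (2C + H/2 - O) / MW
Inner = 2*5 + 10/2 - 3 = 12.00
OB = -1600 * 12.00 / 118 = -162.71%


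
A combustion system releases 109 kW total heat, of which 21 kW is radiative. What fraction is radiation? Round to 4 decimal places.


f_rad = Q_rad / Q_total
f_rad = 21 / 109 = 0.1927


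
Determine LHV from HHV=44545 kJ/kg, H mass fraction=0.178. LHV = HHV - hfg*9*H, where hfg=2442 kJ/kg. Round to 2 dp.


LHV = HHV - hfg * 9 * H
Water correction = 2442 * 9 * 0.178 = 3912.084 kJ/kg
LHV = 44545 - 3912.084 = 40632.92 kJ/kg


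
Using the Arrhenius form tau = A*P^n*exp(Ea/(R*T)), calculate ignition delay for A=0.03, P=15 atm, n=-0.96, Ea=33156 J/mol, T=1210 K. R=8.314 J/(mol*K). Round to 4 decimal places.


tau = A * P^n * exp(Ea/(R*T))
P^n = 15^(-0.96) = 0.07429377
Ea/(R*T) = 33156/(8.314*1210) = 3.295845
exp(Ea/(R*T)) = 27.000212
tau = 0.03 * 0.07429377 * 27.000212 = 0.0602 ms


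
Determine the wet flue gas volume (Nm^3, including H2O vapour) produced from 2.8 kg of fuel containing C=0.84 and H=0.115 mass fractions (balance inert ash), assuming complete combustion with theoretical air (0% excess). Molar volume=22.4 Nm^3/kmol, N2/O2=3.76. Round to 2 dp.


Per kg fuel: CO2 = (C/12 kmol)*22.4 = (0.84/12)*22.4 = 1.56800 Nm^3
Per kg fuel: H2O = (H/2 kmol)*22.4 = (0.115/2)*22.4 = 1.28800 Nm^3
O2 needed per kg fuel = C/12 + H/4 = 0.84/12 + 0.115/4 = 0.09875000 kmol
Per kg fuel: N2 = O2*3.76*22.4 = 0.09875000*3.76*22.4 = 8.31712 Nm^3
Total per kg = 1.56800 + 1.28800 + 8.31712 = 11.17312 Nm^3
Total = 11.17312 * 2.8 = 31.28 Nm^3


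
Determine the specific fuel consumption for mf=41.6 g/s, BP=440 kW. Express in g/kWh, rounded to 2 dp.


SFC = (mf / BP) * 3600
Rate = 41.6 / 440 = 0.094545 g/(s*kW)
SFC = 0.094545 * 3600 = 340.36 g/kWh


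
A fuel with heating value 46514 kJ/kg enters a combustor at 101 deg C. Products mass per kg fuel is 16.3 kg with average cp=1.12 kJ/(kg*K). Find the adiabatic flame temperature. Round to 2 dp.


T_ad = T_in + Hc / (m_p * cp)
Denominator = 16.3 * 1.12 = 18.2560
Temperature rise = 46514 / 18.2560 = 2547.87 K
T_ad = 101 + 2547.87 = 2648.87 deg C


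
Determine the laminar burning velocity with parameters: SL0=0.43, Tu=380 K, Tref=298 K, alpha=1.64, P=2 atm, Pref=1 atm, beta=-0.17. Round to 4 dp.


SL = SL0 * (Tu/Tref)^alpha * (P/Pref)^beta
T ratio = 380/298 = 1.27516779
(T ratio)^alpha = 1.27516779^1.64 = 1.489808
(P/Pref)^beta = 2^(-0.17) = 0.888843
SL = 0.43 * 1.489808 * 0.888843 = 0.5694 m/s


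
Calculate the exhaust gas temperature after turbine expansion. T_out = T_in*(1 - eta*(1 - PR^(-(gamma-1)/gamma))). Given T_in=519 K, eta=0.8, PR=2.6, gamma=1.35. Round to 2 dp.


T_out = T_in * (1 - eta * (1 - PR^(-(gamma-1)/gamma)))
Exponent = -(1.35-1)/1.35 = -0.25925926
PR^exp = 2.6^(-0.25925926) = 0.78057442
Factor = 1 - 0.8*(1 - 0.78057442) = 0.82445954
T_out = 519 * 0.82445954 = 427.89 K


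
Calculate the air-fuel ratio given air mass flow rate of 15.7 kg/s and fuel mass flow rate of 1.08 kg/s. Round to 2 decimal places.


AFR = m_air / m_fuel
AFR = 15.7 / 1.08 = 14.54


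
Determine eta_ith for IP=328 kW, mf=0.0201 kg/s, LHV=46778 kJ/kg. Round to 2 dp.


eta_ith = (IP / (mf * LHV)) * 100
Denominator = 0.0201 * 46778 = 940.2378 kW
eta_ith = (328 / 940.2378) * 100 = 34.88%


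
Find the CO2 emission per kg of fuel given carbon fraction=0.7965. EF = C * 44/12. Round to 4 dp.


EF = C_frac * (M_CO2 / M_C)
EF = 0.7965 * (44/12)
EF = 0.7965 * 3.666667 = 2.9205 kg_CO2/kg_fuel


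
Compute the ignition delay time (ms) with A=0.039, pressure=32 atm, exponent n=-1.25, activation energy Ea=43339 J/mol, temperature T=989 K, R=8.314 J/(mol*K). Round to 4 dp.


tau = A * P^n * exp(Ea/(R*T))
P^n = 32^(-1.25) = 0.01313901
Ea/(R*T) = 43339/(8.314*989) = 5.270752
exp(Ea/(R*T)) = 194.562200
tau = 0.039 * 0.01313901 * 194.562200 = 0.0997 ms


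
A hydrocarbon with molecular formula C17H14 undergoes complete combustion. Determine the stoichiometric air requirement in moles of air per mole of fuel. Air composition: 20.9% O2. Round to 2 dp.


Balanced combustion: C17H14 + 20.5 O2 -> 17 CO2 + 7 H2O
O2 needed = C + H/4 = 17 + 14/4 = 20.50 moles
Air moles = O2 / 0.209 = 20.50 / 0.209 = 98.09 moles air


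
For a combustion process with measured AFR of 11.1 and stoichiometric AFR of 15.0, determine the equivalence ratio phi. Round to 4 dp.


phi = AFR_stoich / AFR_actual
phi = 15.0 / 11.1 = 1.3514


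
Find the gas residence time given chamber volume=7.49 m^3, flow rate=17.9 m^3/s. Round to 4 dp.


tau = V / Q_flow
tau = 7.49 / 17.9 = 0.4184 s


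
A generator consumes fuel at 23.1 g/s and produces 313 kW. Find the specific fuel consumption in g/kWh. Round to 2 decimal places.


SFC = (mf / BP) * 3600
Rate = 23.1 / 313 = 0.073802 g/(s*kW)
SFC = 0.073802 * 3600 = 265.69 g/kWh


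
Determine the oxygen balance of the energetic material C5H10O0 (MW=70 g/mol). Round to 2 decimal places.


OB = -1600 * (2C + H/2 - O) / MW
Inner = 2*5 + 10/2 - 0 = 15.00
OB = -1600 * 15.00 / 70 = -342.86%


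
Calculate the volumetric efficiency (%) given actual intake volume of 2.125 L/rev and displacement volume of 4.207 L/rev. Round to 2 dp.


eta_v = (V_actual / V_disp) * 100
Ratio = 2.125 / 4.207 = 0.5051
eta_v = 0.5051 * 100 = 50.51%


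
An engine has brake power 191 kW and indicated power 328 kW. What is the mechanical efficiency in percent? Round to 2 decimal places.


eta_mech = (BP / IP) * 100
Ratio = 191 / 328 = 0.5823
eta_mech = 0.5823 * 100 = 58.23%


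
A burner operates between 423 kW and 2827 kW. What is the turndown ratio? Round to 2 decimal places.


TDR = Q_max / Q_min
TDR = 2827 / 423 = 6.68


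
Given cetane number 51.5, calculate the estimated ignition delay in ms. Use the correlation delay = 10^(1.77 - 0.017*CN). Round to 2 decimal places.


delay = 10^(1.77 - 0.017*CN)
Exponent = 1.77 - 0.017*51.5 = 0.8945
delay = 10^0.8945 = 7.84 ms


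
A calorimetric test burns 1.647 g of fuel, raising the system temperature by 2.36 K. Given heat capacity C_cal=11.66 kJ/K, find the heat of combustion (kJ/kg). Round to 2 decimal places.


Hc = C_cal * delta_T / m_fuel
Q_released = 11.66 * 2.36 = 27.5176 kJ
m_fuel = 1.647 g = 1.647/1000 kg = 0.001647 kg
Hc = 27.5176 / 0.001647 = 16707.71 kJ/kg


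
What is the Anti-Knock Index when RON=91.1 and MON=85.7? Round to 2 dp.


AKI = (RON + MON) / 2
AKI = (91.1 + 85.7) / 2
AKI = 176.8 / 2 = 88.40


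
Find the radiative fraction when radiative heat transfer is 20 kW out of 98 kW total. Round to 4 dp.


f_rad = Q_rad / Q_total
f_rad = 20 / 98 = 0.2041


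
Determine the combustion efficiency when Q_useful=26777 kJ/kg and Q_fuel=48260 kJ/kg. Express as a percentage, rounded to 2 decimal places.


Efficiency = (Q_useful / Q_fuel) * 100
Efficiency = (26777 / 48260) * 100
Efficiency = 0.5548 * 100 = 55.48%


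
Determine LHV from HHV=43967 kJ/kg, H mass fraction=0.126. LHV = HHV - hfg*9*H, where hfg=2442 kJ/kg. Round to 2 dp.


LHV = HHV - hfg * 9 * H
Water correction = 2442 * 9 * 0.126 = 2769.228 kJ/kg
LHV = 43967 - 2769.228 = 41197.77 kJ/kg


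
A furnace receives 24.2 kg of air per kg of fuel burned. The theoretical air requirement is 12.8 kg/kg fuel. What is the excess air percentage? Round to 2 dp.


Excess air = actual - stoichiometric = 24.2 - 12.8 = 11.40 kg/kg fuel
Excess air % = (excess / stoich) * 100 = (11.40 / 12.8) * 100 = 89.06%


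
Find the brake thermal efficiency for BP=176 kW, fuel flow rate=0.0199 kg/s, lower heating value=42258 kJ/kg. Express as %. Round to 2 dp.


eta_BTE = (BP / (mf * LHV)) * 100
Denominator = 0.0199 * 42258 = 840.9342 kW
eta_BTE = (176 / 840.9342) * 100 = 20.93%


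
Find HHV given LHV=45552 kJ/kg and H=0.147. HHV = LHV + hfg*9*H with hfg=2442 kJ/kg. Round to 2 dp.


HHV = LHV + hfg * 9 * H
Water addition = 2442 * 9 * 0.147 = 3230.766 kJ/kg
HHV = 45552 + 3230.766 = 48782.77 kJ/kg


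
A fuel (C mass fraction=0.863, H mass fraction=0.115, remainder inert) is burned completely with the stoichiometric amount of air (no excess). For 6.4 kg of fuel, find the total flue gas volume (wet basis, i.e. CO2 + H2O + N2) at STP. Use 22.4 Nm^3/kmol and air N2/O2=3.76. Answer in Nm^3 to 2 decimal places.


Per kg fuel: CO2 = (C/12 kmol)*22.4 = (0.863/12)*22.4 = 1.61093 Nm^3
Per kg fuel: H2O = (H/2 kmol)*22.4 = (0.115/2)*22.4 = 1.28800 Nm^3
O2 needed per kg fuel = C/12 + H/4 = 0.863/12 + 0.115/4 = 0.10066667 kmol
Per kg fuel: N2 = O2*3.76*22.4 = 0.10066667*3.76*22.4 = 8.47855 Nm^3
Total per kg = 1.61093 + 1.28800 + 8.47855 = 11.37748 Nm^3
Total = 11.37748 * 6.4 = 72.82 Nm^3


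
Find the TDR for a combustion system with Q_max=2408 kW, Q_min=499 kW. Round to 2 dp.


TDR = Q_max / Q_min
TDR = 2408 / 499 = 4.83


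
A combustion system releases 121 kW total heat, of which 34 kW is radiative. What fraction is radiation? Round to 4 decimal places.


f_rad = Q_rad / Q_total
f_rad = 34 / 121 = 0.2810


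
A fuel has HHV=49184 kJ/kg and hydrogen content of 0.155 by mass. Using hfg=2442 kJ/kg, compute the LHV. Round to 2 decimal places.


LHV = HHV - hfg * 9 * H
Water correction = 2442 * 9 * 0.155 = 3406.590 kJ/kg
LHV = 49184 - 3406.590 = 45777.41 kJ/kg


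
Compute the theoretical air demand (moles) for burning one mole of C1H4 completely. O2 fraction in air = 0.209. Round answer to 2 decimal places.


Balanced combustion: C1H4 + 2 O2 -> 1 CO2 + 2 H2O
O2 needed = C + H/4 = 1 + 4/4 = 2.00 moles
Air moles = O2 / 0.209 = 2.00 / 0.209 = 9.57 moles air


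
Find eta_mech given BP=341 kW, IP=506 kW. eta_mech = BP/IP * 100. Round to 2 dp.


eta_mech = (BP / IP) * 100
Ratio = 341 / 506 = 0.6739
eta_mech = 0.6739 * 100 = 67.39%


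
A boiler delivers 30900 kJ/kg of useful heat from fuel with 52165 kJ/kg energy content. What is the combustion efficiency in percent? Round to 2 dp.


Efficiency = (Q_useful / Q_fuel) * 100
Efficiency = (30900 / 52165) * 100
Efficiency = 0.5924 * 100 = 59.24%


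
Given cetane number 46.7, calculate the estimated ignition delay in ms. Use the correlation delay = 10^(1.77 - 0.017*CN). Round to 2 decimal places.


delay = 10^(1.77 - 0.017*CN)
Exponent = 1.77 - 0.017*46.7 = 0.9761
delay = 10^0.9761 = 9.46 ms


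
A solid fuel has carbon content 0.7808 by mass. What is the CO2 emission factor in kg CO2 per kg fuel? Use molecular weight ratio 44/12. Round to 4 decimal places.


EF = C_frac * (M_CO2 / M_C)
EF = 0.7808 * (44/12)
EF = 0.7808 * 3.666667 = 2.8629 kg_CO2/kg_fuel


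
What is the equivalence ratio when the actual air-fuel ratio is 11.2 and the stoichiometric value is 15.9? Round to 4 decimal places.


phi = AFR_stoich / AFR_actual
phi = 15.9 / 11.2 = 1.4196


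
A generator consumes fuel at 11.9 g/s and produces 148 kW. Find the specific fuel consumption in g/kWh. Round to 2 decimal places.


SFC = (mf / BP) * 3600
Rate = 11.9 / 148 = 0.080405 g/(s*kW)
SFC = 0.080405 * 3600 = 289.46 g/kWh


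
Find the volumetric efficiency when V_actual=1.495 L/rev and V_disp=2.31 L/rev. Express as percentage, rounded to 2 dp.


eta_v = (V_actual / V_disp) * 100
Ratio = 1.495 / 2.31 = 0.6472
eta_v = 0.6472 * 100 = 64.72%


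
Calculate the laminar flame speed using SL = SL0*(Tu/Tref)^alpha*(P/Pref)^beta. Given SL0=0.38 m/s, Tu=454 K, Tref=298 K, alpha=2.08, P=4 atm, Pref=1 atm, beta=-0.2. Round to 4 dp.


SL = SL0 * (Tu/Tref)^alpha * (P/Pref)^beta
T ratio = 454/298 = 1.52348993
(T ratio)^alpha = 1.52348993^2.08 = 2.400526
(P/Pref)^beta = 4^(-0.2) = 0.757858
SL = 0.38 * 2.400526 * 0.757858 = 0.6913 m/s


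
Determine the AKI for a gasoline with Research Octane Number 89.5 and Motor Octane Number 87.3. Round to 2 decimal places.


AKI = (RON + MON) / 2
AKI = (89.5 + 87.3) / 2
AKI = 176.8 / 2 = 88.40


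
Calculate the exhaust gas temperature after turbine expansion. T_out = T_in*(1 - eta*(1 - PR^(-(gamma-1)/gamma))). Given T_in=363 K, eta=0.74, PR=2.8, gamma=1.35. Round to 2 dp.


T_out = T_in * (1 - eta * (1 - PR^(-(gamma-1)/gamma)))
Exponent = -(1.35-1)/1.35 = -0.25925926
PR^exp = 2.8^(-0.25925926) = 0.76572026
Factor = 1 - 0.74*(1 - 0.76572026) = 0.82663299
T_out = 363 * 0.82663299 = 300.07 K


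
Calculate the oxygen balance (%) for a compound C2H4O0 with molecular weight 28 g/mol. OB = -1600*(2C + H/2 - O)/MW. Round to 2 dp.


OB = -1600 * (2C + H/2 - O) / MW
Inner = 2*2 + 4/2 - 0 = 6.00
OB = -1600 * 6.00 / 28 = -342.86%


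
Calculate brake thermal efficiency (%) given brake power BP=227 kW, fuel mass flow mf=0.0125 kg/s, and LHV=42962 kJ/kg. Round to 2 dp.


eta_BTE = (BP / (mf * LHV)) * 100
Denominator = 0.0125 * 42962 = 537.0250 kW
eta_BTE = (227 / 537.0250) * 100 = 42.27%


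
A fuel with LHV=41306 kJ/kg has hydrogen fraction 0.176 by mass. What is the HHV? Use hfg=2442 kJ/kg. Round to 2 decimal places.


HHV = LHV + hfg * 9 * H
Water addition = 2442 * 9 * 0.176 = 3868.128 kJ/kg
HHV = 41306 + 3868.128 = 45174.13 kJ/kg


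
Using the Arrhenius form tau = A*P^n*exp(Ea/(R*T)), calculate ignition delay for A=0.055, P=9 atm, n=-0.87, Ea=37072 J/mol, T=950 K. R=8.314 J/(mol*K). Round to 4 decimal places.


tau = A * P^n * exp(Ea/(R*T))
P^n = 9^(-0.87) = 0.14784581
Ea/(R*T) = 37072/(8.314*950) = 4.693668
exp(Ea/(R*T)) = 109.253215
tau = 0.055 * 0.14784581 * 109.253215 = 0.8884 ms


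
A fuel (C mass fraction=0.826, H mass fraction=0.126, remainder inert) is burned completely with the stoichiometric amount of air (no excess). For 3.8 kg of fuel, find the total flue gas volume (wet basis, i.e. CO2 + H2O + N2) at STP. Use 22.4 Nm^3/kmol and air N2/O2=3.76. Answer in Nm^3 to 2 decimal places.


Per kg fuel: CO2 = (C/12 kmol)*22.4 = (0.826/12)*22.4 = 1.54187 Nm^3
Per kg fuel: H2O = (H/2 kmol)*22.4 = (0.126/2)*22.4 = 1.41120 Nm^3
O2 needed per kg fuel = C/12 + H/4 = 0.826/12 + 0.126/4 = 0.10033333 kmol
Per kg fuel: N2 = O2*3.76*22.4 = 0.10033333*3.76*22.4 = 8.45047 Nm^3
Total per kg = 1.54187 + 1.41120 + 8.45047 = 11.40354 Nm^3
Total = 11.40354 * 3.8 = 43.33 Nm^3
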